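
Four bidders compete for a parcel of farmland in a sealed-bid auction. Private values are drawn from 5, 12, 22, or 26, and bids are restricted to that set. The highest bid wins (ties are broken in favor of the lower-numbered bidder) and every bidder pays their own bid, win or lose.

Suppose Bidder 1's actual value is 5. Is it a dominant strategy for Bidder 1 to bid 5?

Yes

Check each profile of the others' bids and compare truth against every alternative bid.
Others bid (5, 5, 5): truth gives 0, best alternative gives -7.
Others bid (5, 5, 22): truth gives -5, best alternative gives -12.
Others bid (5, 5, 26): truth gives -5, best alternative gives -12.
Others bid (5, 12, 22): truth gives -5, best alternative gives -12.
Others bid (5, 12, 26): truth gives -5, best alternative gives -12.
Others bid (5, 22, 5): truth gives -5, best alternative gives -12.
(Remaining 58 profiles checked similarly; truth is weakly best in each.)
In every case the truthful bid is at least as good as any alternative, so it is a dominant strategy.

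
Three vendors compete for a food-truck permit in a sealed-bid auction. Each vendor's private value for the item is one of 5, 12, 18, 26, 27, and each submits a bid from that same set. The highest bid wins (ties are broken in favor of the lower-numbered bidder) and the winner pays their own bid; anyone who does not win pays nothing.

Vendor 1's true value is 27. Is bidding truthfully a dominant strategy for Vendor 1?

Consider the case where Vendor 2 bids 5 and Vendor 3 bids 5.
Truthful bid 27: wins, pays 27, utility 27 - 27 = 0.
Bid 5 instead: wins, pays 5, utility 27 - 5 = 22.
Since 22 > 0, bidding 5 is strictly better here, so truthful bidding is not dominant.

No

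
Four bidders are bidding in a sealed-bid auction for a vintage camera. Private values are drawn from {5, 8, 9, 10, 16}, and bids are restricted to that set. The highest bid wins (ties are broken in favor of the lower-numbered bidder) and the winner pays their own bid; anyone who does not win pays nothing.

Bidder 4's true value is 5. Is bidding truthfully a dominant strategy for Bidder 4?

Check each profile of the others' bids and compare truth against every alternative bid.
Others bid (5, 5, 5): truth gives 0, best alternative gives -3.
Others bid (5, 5, 8): truth gives 0, best alternative gives 0.
Others bid (5, 5, 9): truth gives 0, best alternative gives 0.
Others bid (5, 5, 10): truth gives 0, best alternative gives 0.
Others bid (5, 5, 16): truth gives 0, best alternative gives 0.
Others bid (5, 8, 5): truth gives 0, best alternative gives 0.
(Remaining 119 profiles checked similarly; truth is weakly best in each.)
In every case the truthful bid is at least as good as any alternative, so it is a dominant strategy.

Yes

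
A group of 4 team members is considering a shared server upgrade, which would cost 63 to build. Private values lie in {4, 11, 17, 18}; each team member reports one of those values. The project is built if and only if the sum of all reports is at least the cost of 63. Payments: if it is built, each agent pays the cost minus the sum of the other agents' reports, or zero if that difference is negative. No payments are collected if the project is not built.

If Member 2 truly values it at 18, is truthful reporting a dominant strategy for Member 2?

Yes

Check each profile of the others' reports and compare truth against every alternative report.
Others report (18, 18, 18): truth gives 9, best alternative gives 9.
Others report (17, 18, 18): truth gives 8, best alternative gives 8.
Others report (18, 17, 18): truth gives 8, best alternative gives 8.
Others report (18, 18, 17): truth gives 8, best alternative gives 8.
Others report (17, 17, 18): truth gives 7, best alternative gives 7.
Others report (17, 18, 17): truth gives 7, best alternative gives 7.
(Remaining 58 profiles checked similarly; truth is weakly best in each.)
In every case the truthful report is at least as good as any alternative, so it is a dominant strategy.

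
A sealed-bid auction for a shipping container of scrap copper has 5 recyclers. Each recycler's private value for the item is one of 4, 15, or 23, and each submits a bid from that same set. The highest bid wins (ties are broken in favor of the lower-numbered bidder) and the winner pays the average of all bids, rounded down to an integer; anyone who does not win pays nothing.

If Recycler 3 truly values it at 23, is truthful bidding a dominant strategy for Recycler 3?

No

Consider the case where Recycler 1 bids 4, Recycler 2 bids 4, Recycler 4 bids 4 and Recycler 5 bids 4.
Truthful bid 23: wins, pays 7, utility 23 - 7 = 16.
Bid 15 instead: wins, pays 6, utility 23 - 6 = 17.
Since 17 > 16, bidding 15 is strictly better here, so truthful bidding is not dominant.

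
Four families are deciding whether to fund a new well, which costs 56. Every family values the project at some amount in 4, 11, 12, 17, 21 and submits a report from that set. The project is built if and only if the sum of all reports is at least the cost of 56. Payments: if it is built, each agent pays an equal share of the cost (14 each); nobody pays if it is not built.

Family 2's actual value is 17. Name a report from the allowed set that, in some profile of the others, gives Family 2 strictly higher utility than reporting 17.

Suppose Family 1 reports 4, Family 3 reports 11 and Family 4 reports 21.
Report 17: project not built, utility 0.
Report 21: project built, pays 14, utility 17 - 14 = 3.
So reporting 21 beats truth here (3 > 0).

21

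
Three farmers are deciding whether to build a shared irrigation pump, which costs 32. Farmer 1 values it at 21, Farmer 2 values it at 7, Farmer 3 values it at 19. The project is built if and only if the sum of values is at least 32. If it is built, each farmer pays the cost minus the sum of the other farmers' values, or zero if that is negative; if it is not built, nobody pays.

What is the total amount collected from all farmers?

10

Total value 47 ≥ cost 32, so it is built.
Farmer 1: others sum to 26; max(0, 32 - 26) = 6.
Farmer 2: others sum to 40; max(0, 32 - 40) = 0.
Farmer 3: others sum to 28; max(0, 32 - 28) = 4.
Total collected = 6 + 0 + 4 = 10.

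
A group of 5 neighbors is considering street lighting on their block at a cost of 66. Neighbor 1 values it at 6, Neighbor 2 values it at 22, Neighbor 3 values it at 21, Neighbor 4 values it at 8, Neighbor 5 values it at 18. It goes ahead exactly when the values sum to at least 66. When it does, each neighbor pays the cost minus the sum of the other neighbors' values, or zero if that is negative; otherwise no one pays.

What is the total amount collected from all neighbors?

34

Total value 75 ≥ cost 66, so it is built.
Neighbor 1: others sum to 69; max(0, 66 - 69) = 0.
Neighbor 2: others sum to 53; max(0, 66 - 53) = 13.
Neighbor 3: others sum to 54; max(0, 66 - 54) = 12.
Neighbor 4: others sum to 67; max(0, 66 - 67) = 0.
Neighbor 5: others sum to 57; max(0, 66 - 57) = 9.
Total collected = 0 + 13 + 12 + 0 + 9 = 34.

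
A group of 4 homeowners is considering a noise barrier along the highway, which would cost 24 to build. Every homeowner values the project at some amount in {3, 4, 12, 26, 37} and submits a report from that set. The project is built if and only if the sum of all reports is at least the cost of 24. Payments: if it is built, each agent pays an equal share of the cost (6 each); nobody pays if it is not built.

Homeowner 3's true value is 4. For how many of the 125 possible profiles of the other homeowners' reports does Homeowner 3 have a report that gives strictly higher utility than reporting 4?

3

Others report (4, 4, 12): truth gives -2; report 3 gives 0 > -2. Violating.
Others report (4, 12, 4): truth gives -2; report 3 gives 0 > -2. Violating.
Others report (12, 4, 4): truth gives -2; report 3 gives 0 > -2. Violating.
Others report (3, 3, 3): truth gives 0; no alternative beats it.
Others report (3, 3, 4): truth gives 0; no alternative beats it.
(Checking all 125 profiles: 3 have a profitable deviation, 122 do not.)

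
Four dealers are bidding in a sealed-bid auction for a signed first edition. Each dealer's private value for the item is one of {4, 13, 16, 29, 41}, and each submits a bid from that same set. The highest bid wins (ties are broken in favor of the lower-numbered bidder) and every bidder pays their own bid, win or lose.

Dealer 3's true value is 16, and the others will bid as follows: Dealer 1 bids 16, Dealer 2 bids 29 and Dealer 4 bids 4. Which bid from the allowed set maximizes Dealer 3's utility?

4

Bid 4: loses but pays 4, utility -4.
Bid 13: loses but pays 13, utility -13.
Bid 16: loses but pays 16, utility -16.
Bid 29: loses but pays 29, utility -29.
Bid 41: wins, pays 41, utility 16 - 41 = -25.
The best choice is 4 with utility -4.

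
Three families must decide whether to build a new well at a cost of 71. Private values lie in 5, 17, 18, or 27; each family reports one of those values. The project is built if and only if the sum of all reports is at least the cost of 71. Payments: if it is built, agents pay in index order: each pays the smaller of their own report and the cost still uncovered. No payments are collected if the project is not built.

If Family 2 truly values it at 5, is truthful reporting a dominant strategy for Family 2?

Check each profile of the others' reports and compare truth against every alternative report.
Others report (27, 27): truth gives 0, best alternative gives -12.
Others report (5, 5): truth gives 0, best alternative gives 0.
Others report (5, 17): truth gives 0, best alternative gives 0.
Others report (5, 18): truth gives 0, best alternative gives 0.
Others report (5, 27): truth gives 0, best alternative gives 0.
Others report (17, 5): truth gives 0, best alternative gives 0.
(Remaining 10 profiles checked similarly; truth is weakly best in each.)
In every case the truthful report is at least as good as any alternative, so it is a dominant strategy.

Yes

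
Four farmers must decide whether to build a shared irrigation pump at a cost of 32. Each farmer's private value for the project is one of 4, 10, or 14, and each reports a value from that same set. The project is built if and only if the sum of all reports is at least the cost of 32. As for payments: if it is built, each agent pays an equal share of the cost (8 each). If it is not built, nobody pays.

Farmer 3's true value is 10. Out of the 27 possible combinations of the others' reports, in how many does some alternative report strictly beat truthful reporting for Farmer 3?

3

Others report (4, 4, 10): truth gives 0; report 14 gives 2 > 0. Violating.
Others report (4, 10, 4): truth gives 0; report 14 gives 2 > 0. Violating.
Others report (10, 4, 4): truth gives 0; report 14 gives 2 > 0. Violating.
Others report (4, 4, 4): truth gives 0; no alternative beats it.
Others report (4, 4, 14): truth gives 2; no alternative beats it.
(Checking all 27 profiles: 3 have a profitable deviation, 24 do not.)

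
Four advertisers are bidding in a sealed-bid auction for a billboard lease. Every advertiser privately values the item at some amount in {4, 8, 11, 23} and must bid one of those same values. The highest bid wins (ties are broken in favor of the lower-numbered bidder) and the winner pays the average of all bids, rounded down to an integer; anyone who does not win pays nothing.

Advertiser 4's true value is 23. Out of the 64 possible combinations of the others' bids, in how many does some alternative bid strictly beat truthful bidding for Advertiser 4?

8

Others bid (4, 4, 4): truth gives 15; bid 8 gives 18 > 15. Violating.
Others bid (4, 4, 8): truth gives 14; bid 11 gives 17 > 14. Violating.
Others bid (4, 8, 4): truth gives 14; bid 11 gives 17 > 14. Violating.
Others bid (4, 8, 8): truth gives 13; bid 11 gives 16 > 13. Violating.
Others bid (4, 4, 11): truth gives 13; no alternative beats it.
Others bid (4, 4, 23): truth gives 0; no alternative beats it.
(Checking all 64 profiles: 8 have a profitable deviation, 56 do not.)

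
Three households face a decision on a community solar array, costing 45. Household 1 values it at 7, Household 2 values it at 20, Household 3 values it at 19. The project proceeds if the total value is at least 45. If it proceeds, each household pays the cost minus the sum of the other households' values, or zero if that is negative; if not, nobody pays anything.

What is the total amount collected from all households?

43

Total value 46 ≥ cost 45, so it is built.
Household 1: others sum to 39; max(0, 45 - 39) = 6.
Household 2: others sum to 26; max(0, 45 - 26) = 19.
Household 3: others sum to 27; max(0, 45 - 27) = 18.
Total collected = 6 + 19 + 18 = 43.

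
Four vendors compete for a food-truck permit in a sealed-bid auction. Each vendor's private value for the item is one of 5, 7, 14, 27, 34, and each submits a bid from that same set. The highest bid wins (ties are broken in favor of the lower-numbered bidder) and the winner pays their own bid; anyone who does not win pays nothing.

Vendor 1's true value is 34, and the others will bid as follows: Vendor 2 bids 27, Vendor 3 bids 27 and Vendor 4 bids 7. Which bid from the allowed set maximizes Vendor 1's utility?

27

Bid 5: loses, pays 0, utility 0.
Bid 7: loses, pays 0, utility 0.
Bid 14: loses, pays 0, utility 0.
Bid 27: wins, pays 27, utility 34 - 27 = 7.
Bid 34: wins, pays 34, utility 34 - 34 = 0.
The best choice is 27 with utility 7.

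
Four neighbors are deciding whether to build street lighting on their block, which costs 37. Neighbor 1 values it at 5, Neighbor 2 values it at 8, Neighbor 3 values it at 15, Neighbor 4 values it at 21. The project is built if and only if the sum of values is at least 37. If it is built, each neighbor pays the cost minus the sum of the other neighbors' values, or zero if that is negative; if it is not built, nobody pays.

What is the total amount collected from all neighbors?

12

Total value 49 ≥ cost 37, so it is built.
Neighbor 1: others sum to 44; max(0, 37 - 44) = 0.
Neighbor 2: others sum to 41; max(0, 37 - 41) = 0.
Neighbor 3: others sum to 34; max(0, 37 - 34) = 3.
Neighbor 4: others sum to 28; max(0, 37 - 28) = 9.
Total collected = 0 + 0 + 3 + 9 = 12.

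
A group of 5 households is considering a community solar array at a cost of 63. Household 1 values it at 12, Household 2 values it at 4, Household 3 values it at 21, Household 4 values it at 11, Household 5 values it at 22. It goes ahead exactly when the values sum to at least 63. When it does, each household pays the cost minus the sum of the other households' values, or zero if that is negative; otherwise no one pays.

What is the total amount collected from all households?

Total value 70 ≥ cost 63, so it is built.
Household 1: others sum to 58; max(0, 63 - 58) = 5.
Household 2: others sum to 66; max(0, 63 - 66) = 0.
Household 3: others sum to 49; max(0, 63 - 49) = 14.
Household 4: others sum to 59; max(0, 63 - 59) = 4.
Household 5: others sum to 48; max(0, 63 - 48) = 15.
Total collected = 5 + 0 + 14 + 4 + 15 = 38.

38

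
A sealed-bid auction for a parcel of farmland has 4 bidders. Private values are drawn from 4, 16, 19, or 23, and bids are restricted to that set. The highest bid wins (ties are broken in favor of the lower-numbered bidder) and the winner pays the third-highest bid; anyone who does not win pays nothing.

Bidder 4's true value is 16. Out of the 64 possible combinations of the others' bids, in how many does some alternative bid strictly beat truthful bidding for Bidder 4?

Others bid (4, 4, 16): truth gives 0; bid 19 gives 12 > 0. Violating.
Others bid (4, 4, 19): truth gives 0; bid 23 gives 12 > 0. Violating.
Others bid (4, 16, 4): truth gives 0; bid 19 gives 12 > 0. Violating.
Others bid (4, 19, 4): truth gives 0; bid 23 gives 12 > 0. Violating.
Others bid (4, 4, 4): truth gives 12; no alternative beats it.
Others bid (4, 4, 23): truth gives 0; no alternative beats it.
(Checking all 64 profiles: 6 have a profitable deviation, 58 do not.)

6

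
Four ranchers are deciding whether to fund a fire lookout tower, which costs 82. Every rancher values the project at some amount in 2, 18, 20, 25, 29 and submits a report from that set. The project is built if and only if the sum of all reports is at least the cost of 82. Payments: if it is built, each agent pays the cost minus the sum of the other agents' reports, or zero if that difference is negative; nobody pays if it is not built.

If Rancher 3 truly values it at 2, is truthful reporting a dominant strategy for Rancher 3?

Yes

Check each profile of the others' reports and compare truth against every alternative report.
Others report (18, 18, 29): truth gives 0, best alternative gives -15.
Others report (18, 29, 18): truth gives 0, best alternative gives -15.
Others report (20, 20, 25): truth gives 0, best alternative gives -15.
Others report (20, 25, 20): truth gives 0, best alternative gives -15.
Others report (25, 20, 20): truth gives 0, best alternative gives -15.
Others report (29, 18, 18): truth gives 0, best alternative gives -15.
(Remaining 119 profiles checked similarly; truth is weakly best in each.)
In every case the truthful report is at least as good as any alternative, so it is a dominant strategy.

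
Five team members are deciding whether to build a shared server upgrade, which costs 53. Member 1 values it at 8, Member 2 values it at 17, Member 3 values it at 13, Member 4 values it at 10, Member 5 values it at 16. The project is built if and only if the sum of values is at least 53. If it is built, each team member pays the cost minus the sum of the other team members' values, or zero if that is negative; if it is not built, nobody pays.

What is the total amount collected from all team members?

Total value 64 ≥ cost 53, so it is built.
Member 1: others sum to 56; max(0, 53 - 56) = 0.
Member 2: others sum to 47; max(0, 53 - 47) = 6.
Member 3: others sum to 51; max(0, 53 - 51) = 2.
Member 4: others sum to 54; max(0, 53 - 54) = 0.
Member 5: others sum to 48; max(0, 53 - 48) = 5.
Total collected = 0 + 6 + 2 + 0 + 5 = 13.

13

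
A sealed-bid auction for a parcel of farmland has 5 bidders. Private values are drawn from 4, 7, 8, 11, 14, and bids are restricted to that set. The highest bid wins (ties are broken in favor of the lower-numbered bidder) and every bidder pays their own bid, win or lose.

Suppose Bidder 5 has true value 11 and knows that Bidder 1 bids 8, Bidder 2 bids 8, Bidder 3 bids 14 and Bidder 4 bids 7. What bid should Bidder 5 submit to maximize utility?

Bid 4: loses but pays 4, utility -4.
Bid 7: loses but pays 7, utility -7.
Bid 8: loses but pays 8, utility -8.
Bid 11: loses but pays 11, utility -11.
Bid 14: loses but pays 14, utility -14.
The best choice is 4 with utility -4.

4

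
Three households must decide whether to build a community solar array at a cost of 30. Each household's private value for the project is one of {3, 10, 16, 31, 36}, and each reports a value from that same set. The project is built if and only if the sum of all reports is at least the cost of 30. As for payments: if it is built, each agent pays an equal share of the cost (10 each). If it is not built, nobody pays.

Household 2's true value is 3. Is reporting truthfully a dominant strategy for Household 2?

Yes

Check each profile of the others' reports and compare truth against every alternative report.
Others report (10, 10): truth gives 0, best alternative gives -7.
Others report (10, 16): truth gives 0, best alternative gives -7.
Others report (16, 10): truth gives 0, best alternative gives -7.
Others report (3, 31): truth gives -7, best alternative gives -7.
Others report (3, 36): truth gives -7, best alternative gives -7.
Others report (10, 31): truth gives -7, best alternative gives -7.
(Remaining 19 profiles checked similarly; truth is weakly best in each.)
In every case the truthful report is at least as good as any alternative, so it is a dominant strategy.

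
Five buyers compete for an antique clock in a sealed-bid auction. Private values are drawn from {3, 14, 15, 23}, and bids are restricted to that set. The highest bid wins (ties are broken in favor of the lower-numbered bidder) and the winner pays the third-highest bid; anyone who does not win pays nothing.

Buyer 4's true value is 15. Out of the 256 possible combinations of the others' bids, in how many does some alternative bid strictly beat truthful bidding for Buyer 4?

32

Others bid (3, 3, 3, 23): truth gives 0; bid 23 gives 12 > 0. Violating.
Others bid (3, 3, 14, 23): truth gives 0; bid 23 gives 1 > 0. Violating.
Others bid (3, 3, 15, 3): truth gives 0; bid 23 gives 12 > 0. Violating.
Others bid (3, 3, 15, 14): truth gives 0; bid 23 gives 1 > 0. Violating.
Others bid (3, 3, 3, 3): truth gives 12; no alternative beats it.
Others bid (3, 3, 3, 14): truth gives 12; no alternative beats it.
(Checking all 256 profiles: 32 have a profitable deviation, 224 do not.)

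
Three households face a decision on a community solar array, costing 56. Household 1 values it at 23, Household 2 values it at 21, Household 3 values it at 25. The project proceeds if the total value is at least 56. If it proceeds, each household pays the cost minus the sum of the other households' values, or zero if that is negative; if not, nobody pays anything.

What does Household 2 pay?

8

Total value 69 ≥ cost 56, so the project is built.
The other households' values sum to 48.
Cost minus that sum is 56 - 48 = 8.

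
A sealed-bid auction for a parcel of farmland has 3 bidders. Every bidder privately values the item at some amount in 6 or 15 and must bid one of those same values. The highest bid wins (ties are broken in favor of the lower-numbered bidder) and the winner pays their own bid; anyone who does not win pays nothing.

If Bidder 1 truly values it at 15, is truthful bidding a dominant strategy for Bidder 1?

Consider the case where Bidder 2 bids 6 and Bidder 3 bids 6.
Truthful bid 15: wins, pays 15, utility 15 - 15 = 0.
Bid 6 instead: wins, pays 6, utility 15 - 6 = 9.
Since 9 > 0, bidding 6 is strictly better here, so truthful bidding is not dominant.

No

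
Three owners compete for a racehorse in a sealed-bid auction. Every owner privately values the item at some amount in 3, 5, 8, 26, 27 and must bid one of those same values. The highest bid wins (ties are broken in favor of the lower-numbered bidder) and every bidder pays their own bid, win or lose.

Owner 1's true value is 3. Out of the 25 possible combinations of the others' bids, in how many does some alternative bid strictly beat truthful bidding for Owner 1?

3

Others bid (3, 5): truth gives -3; bid 5 gives -2 > -3. Violating.
Others bid (5, 3): truth gives -3; bid 5 gives -2 > -3. Violating.
Others bid (5, 5): truth gives -3; bid 5 gives -2 > -3. Violating.
Others bid (3, 3): truth gives 0; no alternative beats it.
Others bid (3, 8): truth gives -3; no alternative beats it.
(Checking all 25 profiles: 3 have a profitable deviation, 22 do not.)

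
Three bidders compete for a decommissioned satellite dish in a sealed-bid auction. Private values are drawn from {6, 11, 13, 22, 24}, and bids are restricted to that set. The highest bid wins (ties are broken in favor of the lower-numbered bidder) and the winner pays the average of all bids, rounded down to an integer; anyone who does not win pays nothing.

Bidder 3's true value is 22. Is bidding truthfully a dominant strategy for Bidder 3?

Consider the case where Bidder 1 bids 6 and Bidder 2 bids 6.
Truthful bid 22: wins, pays 11, utility 22 - 11 = 11.
Bid 11 instead: wins, pays 7, utility 22 - 7 = 15.
Since 15 > 11, bidding 11 is strictly better here, so truthful bidding is not dominant.

No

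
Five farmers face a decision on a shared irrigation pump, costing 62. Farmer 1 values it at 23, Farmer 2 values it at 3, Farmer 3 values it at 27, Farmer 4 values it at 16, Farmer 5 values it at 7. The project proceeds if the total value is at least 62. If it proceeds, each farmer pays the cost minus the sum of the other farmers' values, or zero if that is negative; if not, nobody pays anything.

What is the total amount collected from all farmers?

24

Total value 76 ≥ cost 62, so it is built.
Farmer 1: others sum to 53; max(0, 62 - 53) = 9.
Farmer 2: others sum to 73; max(0, 62 - 73) = 0.
Farmer 3: others sum to 49; max(0, 62 - 49) = 13.
Farmer 4: others sum to 60; max(0, 62 - 60) = 2.
Farmer 5: others sum to 69; max(0, 62 - 69) = 0.
Total collected = 9 + 0 + 13 + 2 + 0 = 24.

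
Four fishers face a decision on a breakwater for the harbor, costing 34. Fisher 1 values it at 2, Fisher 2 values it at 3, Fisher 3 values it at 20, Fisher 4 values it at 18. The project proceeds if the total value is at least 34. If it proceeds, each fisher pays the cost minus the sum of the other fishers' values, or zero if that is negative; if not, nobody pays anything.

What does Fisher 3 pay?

11

Total value 43 ≥ cost 34, so the project is built.
The other fishers' values sum to 23.
Cost minus that sum is 34 - 23 = 11.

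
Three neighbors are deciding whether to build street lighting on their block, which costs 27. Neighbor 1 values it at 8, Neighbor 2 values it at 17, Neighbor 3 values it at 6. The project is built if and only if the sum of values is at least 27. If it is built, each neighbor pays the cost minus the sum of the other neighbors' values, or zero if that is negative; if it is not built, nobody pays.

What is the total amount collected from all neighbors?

19

Total value 31 ≥ cost 27, so it is built.
Neighbor 1: others sum to 23; max(0, 27 - 23) = 4.
Neighbor 2: others sum to 14; max(0, 27 - 14) = 13.
Neighbor 3: others sum to 25; max(0, 27 - 25) = 2.
Total collected = 4 + 13 + 2 = 19.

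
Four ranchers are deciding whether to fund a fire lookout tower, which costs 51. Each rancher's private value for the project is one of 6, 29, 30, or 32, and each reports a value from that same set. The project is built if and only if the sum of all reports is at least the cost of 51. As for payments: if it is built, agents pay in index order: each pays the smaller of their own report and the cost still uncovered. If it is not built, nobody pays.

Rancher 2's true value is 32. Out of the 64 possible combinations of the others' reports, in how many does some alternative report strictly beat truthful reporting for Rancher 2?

Others report (6, 6, 29): truth gives 0; report 29 gives 3 > 0. Violating.
Others report (6, 6, 30): truth gives 0; report 29 gives 3 > 0. Violating.
Others report (6, 6, 32): truth gives 0; report 29 gives 3 > 0. Violating.
Others report (6, 29, 6): truth gives 0; report 29 gives 3 > 0. Violating.
Others report (6, 6, 6): truth gives 0; no alternative beats it.
Others report (29, 6, 6): truth gives 10; no alternative beats it.
(Checking all 64 profiles: 60 have a profitable deviation, 4 do not.)

60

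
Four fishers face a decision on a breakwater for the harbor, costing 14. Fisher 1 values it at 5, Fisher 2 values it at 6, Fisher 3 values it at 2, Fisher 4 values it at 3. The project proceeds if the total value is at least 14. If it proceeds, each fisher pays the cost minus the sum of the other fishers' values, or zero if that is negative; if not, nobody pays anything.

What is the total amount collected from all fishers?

Total value 16 ≥ cost 14, so it is built.
Fisher 1: others sum to 11; max(0, 14 - 11) = 3.
Fisher 2: others sum to 10; max(0, 14 - 10) = 4.
Fisher 3: others sum to 14; max(0, 14 - 14) = 0.
Fisher 4: others sum to 13; max(0, 14 - 13) = 1.
Total collected = 3 + 4 + 0 + 1 = 8.

8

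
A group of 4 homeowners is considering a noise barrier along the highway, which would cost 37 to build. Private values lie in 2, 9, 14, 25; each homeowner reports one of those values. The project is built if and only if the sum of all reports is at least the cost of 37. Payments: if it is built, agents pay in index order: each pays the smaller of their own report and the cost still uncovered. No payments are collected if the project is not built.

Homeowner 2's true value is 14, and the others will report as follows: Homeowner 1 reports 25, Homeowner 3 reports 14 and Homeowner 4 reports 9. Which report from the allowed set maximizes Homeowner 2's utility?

Report 2: project built, pays 2, utility 14 - 2 = 12.
Report 9: project built, pays 9, utility 14 - 9 = 5.
Report 14: project built, pays 12, utility 14 - 12 = 2.
Report 25: project built, pays 12, utility 14 - 12 = 2.
The best choice is 2 with utility 12.

2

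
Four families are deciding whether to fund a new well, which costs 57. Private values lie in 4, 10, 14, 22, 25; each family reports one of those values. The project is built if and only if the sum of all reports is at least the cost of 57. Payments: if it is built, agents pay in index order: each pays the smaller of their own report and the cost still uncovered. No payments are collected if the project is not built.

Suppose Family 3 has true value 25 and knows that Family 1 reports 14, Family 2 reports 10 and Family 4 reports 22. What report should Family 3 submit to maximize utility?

Report 4: project not built, utility 0.
Report 10: project not built, utility 0.
Report 14: project built, pays 14, utility 25 - 14 = 11.
Report 22: project built, pays 22, utility 25 - 22 = 3.
Report 25: project built, pays 25, utility 25 - 25 = 0.
The best choice is 14 with utility 11.

14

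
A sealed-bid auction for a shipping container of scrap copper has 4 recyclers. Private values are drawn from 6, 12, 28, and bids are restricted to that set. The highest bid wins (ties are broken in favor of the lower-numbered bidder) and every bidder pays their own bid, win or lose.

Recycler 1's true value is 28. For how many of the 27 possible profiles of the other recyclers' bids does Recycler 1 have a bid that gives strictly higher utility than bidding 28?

Others bid (6, 6, 6): truth gives 0; bid 6 gives 22 > 0. Violating.
Others bid (6, 6, 12): truth gives 0; bid 12 gives 16 > 0. Violating.
Others bid (6, 12, 6): truth gives 0; bid 12 gives 16 > 0. Violating.
Others bid (6, 12, 12): truth gives 0; bid 12 gives 16 > 0. Violating.
Others bid (6, 6, 28): truth gives 0; no alternative beats it.
Others bid (6, 12, 28): truth gives 0; no alternative beats it.
(Checking all 27 profiles: 8 have a profitable deviation, 19 do not.)

8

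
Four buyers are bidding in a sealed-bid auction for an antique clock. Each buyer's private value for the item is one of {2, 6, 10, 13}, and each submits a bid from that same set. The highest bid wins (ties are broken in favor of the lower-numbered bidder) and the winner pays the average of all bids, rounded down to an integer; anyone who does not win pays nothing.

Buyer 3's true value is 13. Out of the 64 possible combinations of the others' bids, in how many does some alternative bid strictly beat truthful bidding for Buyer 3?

Others bid (2, 2, 2): truth gives 9; bid 6 gives 10 > 9. Violating.
Others bid (2, 2, 6): truth gives 8; bid 6 gives 9 > 8. Violating.
Others bid (2, 2, 10): truth gives 7; no alternative beats it.
Others bid (2, 2, 13): truth gives 6; no alternative beats it.
(Checking all 64 profiles: 2 have a profitable deviation, 62 do not.)

2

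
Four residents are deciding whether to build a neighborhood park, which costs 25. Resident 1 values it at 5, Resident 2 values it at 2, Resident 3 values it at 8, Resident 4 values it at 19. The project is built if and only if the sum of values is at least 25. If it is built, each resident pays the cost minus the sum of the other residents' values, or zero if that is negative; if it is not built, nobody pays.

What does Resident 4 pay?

10

Total value 34 ≥ cost 25, so the project is built.
The other residents' values sum to 15.
Cost minus that sum is 25 - 15 = 10.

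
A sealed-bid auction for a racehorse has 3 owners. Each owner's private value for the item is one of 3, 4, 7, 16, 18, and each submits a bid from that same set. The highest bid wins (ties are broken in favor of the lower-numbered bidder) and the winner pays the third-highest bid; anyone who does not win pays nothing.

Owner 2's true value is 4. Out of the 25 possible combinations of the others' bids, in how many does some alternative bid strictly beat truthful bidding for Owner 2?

6

Others bid (3, 7): truth gives 0; bid 7 gives 1 > 0. Violating.
Others bid (3, 16): truth gives 0; bid 16 gives 1 > 0. Violating.
Others bid (3, 18): truth gives 0; bid 18 gives 1 > 0. Violating.
Others bid (4, 3): truth gives 0; bid 7 gives 1 > 0. Violating.
Others bid (3, 3): truth gives 1; no alternative beats it.
Others bid (3, 4): truth gives 1; no alternative beats it.
(Checking all 25 profiles: 6 have a profitable deviation, 19 do not.)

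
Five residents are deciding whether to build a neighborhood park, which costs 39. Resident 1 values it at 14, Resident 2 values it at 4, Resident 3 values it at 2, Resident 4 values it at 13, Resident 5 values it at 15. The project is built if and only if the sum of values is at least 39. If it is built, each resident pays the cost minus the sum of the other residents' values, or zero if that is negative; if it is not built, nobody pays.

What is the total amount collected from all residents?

Total value 48 ≥ cost 39, so it is built.
Resident 1: others sum to 34; max(0, 39 - 34) = 5.
Resident 2: others sum to 44; max(0, 39 - 44) = 0.
Resident 3: others sum to 46; max(0, 39 - 46) = 0.
Resident 4: others sum to 35; max(0, 39 - 35) = 4.
Resident 5: others sum to 33; max(0, 39 - 33) = 6.
Total collected = 5 + 0 + 0 + 4 + 6 = 15.

15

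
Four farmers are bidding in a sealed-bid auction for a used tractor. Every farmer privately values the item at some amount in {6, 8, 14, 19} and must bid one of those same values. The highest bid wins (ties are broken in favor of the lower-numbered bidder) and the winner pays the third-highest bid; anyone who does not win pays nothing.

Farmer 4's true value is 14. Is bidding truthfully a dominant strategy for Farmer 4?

Consider the case where Farmer 1 bids 6, Farmer 2 bids 6 and Farmer 3 bids 14.
Truthful bid 14: loses, pays 0, utility 0.
Bid 19 instead: wins, pays 6, utility 14 - 6 = 8.
Since 8 > 0, bidding 19 is strictly better here, so truthful bidding is not dominant.

No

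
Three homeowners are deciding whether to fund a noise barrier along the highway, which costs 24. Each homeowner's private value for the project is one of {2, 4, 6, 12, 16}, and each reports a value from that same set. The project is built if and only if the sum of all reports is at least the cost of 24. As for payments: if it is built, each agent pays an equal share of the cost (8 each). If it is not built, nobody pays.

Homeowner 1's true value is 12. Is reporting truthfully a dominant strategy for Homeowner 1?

Consider the case where Homeowner 2 reports 2 and Homeowner 3 reports 6.
Truthful report 12: project not built, utility 0.
Report 16 instead: project built, pays 8, utility 12 - 8 = 4.
Since 4 > 0, reporting 16 is strictly better here, so truthful reporting is not dominant.

No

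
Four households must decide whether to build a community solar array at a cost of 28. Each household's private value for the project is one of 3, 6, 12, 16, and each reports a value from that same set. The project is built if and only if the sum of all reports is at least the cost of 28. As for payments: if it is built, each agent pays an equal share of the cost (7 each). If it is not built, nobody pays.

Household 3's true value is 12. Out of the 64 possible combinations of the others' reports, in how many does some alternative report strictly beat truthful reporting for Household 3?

Others report (3, 3, 6): truth gives 0; report 16 gives 5 > 0. Violating.
Others report (3, 6, 3): truth gives 0; report 16 gives 5 > 0. Violating.
Others report (3, 6, 6): truth gives 0; report 16 gives 5 > 0. Violating.
Others report (6, 3, 3): truth gives 0; report 16 gives 5 > 0. Violating.
Others report (3, 3, 3): truth gives 0; no alternative beats it.
Others report (3, 3, 12): truth gives 5; no alternative beats it.
(Checking all 64 profiles: 6 have a profitable deviation, 58 do not.)

6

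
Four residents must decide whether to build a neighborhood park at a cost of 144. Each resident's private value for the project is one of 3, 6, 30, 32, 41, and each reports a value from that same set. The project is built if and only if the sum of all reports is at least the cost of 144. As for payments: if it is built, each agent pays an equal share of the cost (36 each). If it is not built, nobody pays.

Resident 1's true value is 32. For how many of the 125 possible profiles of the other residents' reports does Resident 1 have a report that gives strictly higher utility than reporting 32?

Others report (30, 41, 41): truth gives -4; report 3 gives 0 > -4. Violating.
Others report (32, 41, 41): truth gives -4; report 3 gives 0 > -4. Violating.
Others report (41, 30, 41): truth gives -4; report 3 gives 0 > -4. Violating.
Others report (41, 32, 41): truth gives -4; report 3 gives 0 > -4. Violating.
Others report (3, 3, 3): truth gives 0; no alternative beats it.
Others report (3, 3, 6): truth gives 0; no alternative beats it.
(Checking all 125 profiles: 7 have a profitable deviation, 118 do not.)

7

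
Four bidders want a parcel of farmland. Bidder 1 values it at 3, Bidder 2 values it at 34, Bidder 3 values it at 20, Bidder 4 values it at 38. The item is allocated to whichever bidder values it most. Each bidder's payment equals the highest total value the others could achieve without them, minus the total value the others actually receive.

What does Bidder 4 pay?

Bidder 4 has the highest value and receives the item.
Without Bidder 4, the item would go to the next-highest value, 34, so the others could achieve 34.
With Bidder 4 present and winning, the others receive nothing, so their total is 0.
Payment = 34 - 0 = 34.

34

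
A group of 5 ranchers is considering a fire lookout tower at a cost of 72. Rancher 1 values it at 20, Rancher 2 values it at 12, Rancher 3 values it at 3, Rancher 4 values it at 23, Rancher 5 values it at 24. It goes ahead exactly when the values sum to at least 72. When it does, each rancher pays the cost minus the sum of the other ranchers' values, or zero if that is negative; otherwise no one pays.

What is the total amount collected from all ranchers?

Total value 82 ≥ cost 72, so it is built.
Rancher 1: others sum to 62; max(0, 72 - 62) = 10.
Rancher 2: others sum to 70; max(0, 72 - 70) = 2.
Rancher 3: others sum to 79; max(0, 72 - 79) = 0.
Rancher 4: others sum to 59; max(0, 72 - 59) = 13.
Rancher 5: others sum to 58; max(0, 72 - 58) = 14.
Total collected = 10 + 2 + 0 + 13 + 14 = 39.

39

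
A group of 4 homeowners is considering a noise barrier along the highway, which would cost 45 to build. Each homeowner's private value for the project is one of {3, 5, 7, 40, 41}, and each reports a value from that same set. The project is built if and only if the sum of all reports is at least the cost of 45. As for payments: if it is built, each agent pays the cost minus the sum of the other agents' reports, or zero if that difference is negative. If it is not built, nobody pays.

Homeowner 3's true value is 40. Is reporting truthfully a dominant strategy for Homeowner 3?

Yes

Check each profile of the others' reports and compare truth against every alternative report.
Others report (3, 3, 40): truth gives 40, best alternative gives 40.
Others report (3, 3, 41): truth gives 40, best alternative gives 40.
Others report (3, 5, 40): truth gives 40, best alternative gives 40.
Others report (3, 5, 41): truth gives 40, best alternative gives 40.
Others report (3, 7, 40): truth gives 40, best alternative gives 40.
Others report (3, 7, 41): truth gives 40, best alternative gives 40.
(Remaining 119 profiles checked similarly; truth is weakly best in each.)
In every case the truthful report is at least as good as any alternative, so it is a dominant strategy.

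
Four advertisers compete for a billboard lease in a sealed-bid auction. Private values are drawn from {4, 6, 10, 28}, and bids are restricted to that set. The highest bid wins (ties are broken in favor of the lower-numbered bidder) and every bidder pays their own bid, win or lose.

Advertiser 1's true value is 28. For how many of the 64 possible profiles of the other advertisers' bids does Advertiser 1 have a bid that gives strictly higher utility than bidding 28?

27

Others bid (4, 4, 4): truth gives 0; bid 4 gives 24 > 0. Violating.
Others bid (4, 4, 6): truth gives 0; bid 6 gives 22 > 0. Violating.
Others bid (4, 4, 10): truth gives 0; bid 10 gives 18 > 0. Violating.
Others bid (4, 6, 4): truth gives 0; bid 6 gives 22 > 0. Violating.
Others bid (4, 4, 28): truth gives 0; no alternative beats it.
Others bid (4, 6, 28): truth gives 0; no alternative beats it.
(Checking all 64 profiles: 27 have a profitable deviation, 37 do not.)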